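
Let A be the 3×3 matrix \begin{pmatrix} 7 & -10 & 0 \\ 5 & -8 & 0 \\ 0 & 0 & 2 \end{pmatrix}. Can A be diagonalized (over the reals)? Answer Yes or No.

Characteristic polynomial: p(λ) = λ^3 - λ^2 - 8λ + 12 = (λ - 2)^2(λ + 3).
λ = 2 has algebraic multiplicity 2; rank(A − 2I) = 1, so geometric multiplicity = 2.
Every eigenvalue has geometric = algebraic multiplicity, so A is diagonalizable.

Yes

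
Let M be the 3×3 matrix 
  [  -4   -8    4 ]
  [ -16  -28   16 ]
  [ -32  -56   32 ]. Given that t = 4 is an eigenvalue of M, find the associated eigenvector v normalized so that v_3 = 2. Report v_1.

M − 4I = [[-8, -8, 4], [-16, -32, 16], [-32, -56, 28]].
Solving (M − 4I)v = 0 gives the eigenspace spanned by (0, 1, 2).
With v_3 = 2, v = (0, 1, 2), so v_1 = 0.

0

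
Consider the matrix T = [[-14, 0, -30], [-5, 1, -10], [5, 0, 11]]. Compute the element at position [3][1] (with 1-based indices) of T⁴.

-255

Characteristic polynomial: μ^3 + 2μ^2 - 7μ + 4 = (μ - 1)^2(μ + 4), so the eigenvalues are -4, 1, 1.
μ=-4: eigenvector (3, 1, -1).
μ=1: eigenvector (0, 1, 0).
μ=1: eigenvector (-2, 1, 1).
P = [[3, 0, -2], [1, 1, 1], [-1, 0, 1]], D = diag(-4, 1, 1), P⁻¹ = [[1, 0, 2], [-2, 1, -5], [1, 0, 3]].
T⁴ = P·diag(256, 1, 1)·P⁻¹ = [[766, 0, 1530], [255, 1, 510], [-255, 0, -509]].
The requested entry is -255.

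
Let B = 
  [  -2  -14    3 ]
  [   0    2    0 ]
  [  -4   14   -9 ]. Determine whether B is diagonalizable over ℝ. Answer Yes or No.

Characteristic polynomial: p(r) = r^3 + 9r^2 + 8r - 60 = (r - 2)(r + 5)(r + 6).
All 3 eigenvalues are distinct, so B is diagonalizable.

Yes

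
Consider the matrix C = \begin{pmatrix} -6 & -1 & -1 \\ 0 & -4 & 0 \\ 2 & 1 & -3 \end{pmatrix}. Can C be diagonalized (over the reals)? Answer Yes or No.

Characteristic polynomial: p(t) = t^3 + 13t^2 + 56t + 80 = (t + 4)^2(t + 5).
t = -4 has algebraic multiplicity 2; rank(C + 4I) = 1, so geometric multiplicity = 2.
Every eigenvalue has geometric = algebraic multiplicity, so C is diagonalizable.

Yes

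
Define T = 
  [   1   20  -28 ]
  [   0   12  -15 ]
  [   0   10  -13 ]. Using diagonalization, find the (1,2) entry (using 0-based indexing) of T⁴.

Characteristic polynomial: s^3 - 7s + 6 = (s - 2)(s - 1)(s + 3), so the eigenvalues are -3, 1, 2.
s=2: eigenvector (4, 3, 2).
s=1: eigenvector (1, 0, 0).
s=-3: eigenvector (2, 1, 1).
P = [[4, 1, 2], [3, 0, 1], [2, 0, 1]], D = diag(2, 1, -3), P⁻¹ = [[0, 1, -1], [1, 0, -2], [0, -2, 3]].
T⁴ = P·diag(16, 1, 81)·P⁻¹ = [[1, -260, 420], [0, -114, 195], [0, -130, 211]].
The requested entry is 195.

195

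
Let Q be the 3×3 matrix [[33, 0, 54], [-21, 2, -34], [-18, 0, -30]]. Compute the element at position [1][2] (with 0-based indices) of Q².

-182

Characteristic polynomial: r^3 - 5r^2 - 12r + 36 = (r - 6)(r - 2)(r + 3), so the eigenvalues are -3, 2, 6.
r=-3: eigenvector (-3, 1, 2).
r=2: eigenvector (0, 1, 0).
r=6: eigenvector (-2, 2, 1).
P = [[-3, 0, -2], [1, 1, 2], [2, 0, 1]], D = diag(-3, 2, 6), P⁻¹ = [[1, 0, 2], [3, 1, 4], [-2, 0, -3]].
Q² = P·diag(9, 4, 36)·P⁻¹ = [[117, 0, 162], [-123, 4, -182], [-54, 0, -72]].
The requested entry is -182.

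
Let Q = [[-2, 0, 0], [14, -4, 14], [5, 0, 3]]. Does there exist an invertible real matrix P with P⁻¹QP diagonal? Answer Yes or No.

Characteristic polynomial: p(r) = r^3 + 3r^2 - 10r - 24 = (r - 3)(r + 2)(r + 4).
All 3 eigenvalues are distinct, so Q is diagonalizable.

Yes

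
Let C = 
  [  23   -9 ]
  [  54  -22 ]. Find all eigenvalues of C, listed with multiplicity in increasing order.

Characteristic polynomial: p(μ) = μ^2 - μ - 20 = (μ - 5)(μ + 4).
Roots (with multiplicity): -4, 5.

-4, 5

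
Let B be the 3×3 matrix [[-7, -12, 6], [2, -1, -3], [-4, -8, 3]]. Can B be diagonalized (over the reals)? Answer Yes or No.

No

Characteristic polynomial: p(t) = t^3 + 5t^2 + 7t + 3 = (t + 1)^2(t + 3).
t = -1 has algebraic multiplicity 2; rank(B + 1I) = 2, so geometric multiplicity = 1.
Geometric multiplicity < algebraic multiplicity, so B is not diagonalizable.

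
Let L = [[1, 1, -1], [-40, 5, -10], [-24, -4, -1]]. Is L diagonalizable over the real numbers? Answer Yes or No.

No

Characteristic polynomial: p(μ) = μ^3 - 5μ^2 - 25μ + 125 = (μ - 5)^2(μ + 5).
μ = 5 has algebraic multiplicity 2; rank(L − 5I) = 2, so geometric multiplicity = 1.
Geometric multiplicity < algebraic multiplicity, so L is not diagonalizable.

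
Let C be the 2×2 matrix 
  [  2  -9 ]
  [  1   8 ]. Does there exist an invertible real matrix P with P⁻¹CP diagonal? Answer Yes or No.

Characteristic polynomial: p(t) = t^2 - 10t + 25 = (t - 5)^2.
t = 5 has algebraic multiplicity 2; rank(C − 5I) = 1, so geometric multiplicity = 1.
Geometric multiplicity < algebraic multiplicity, so C is not diagonalizable.

No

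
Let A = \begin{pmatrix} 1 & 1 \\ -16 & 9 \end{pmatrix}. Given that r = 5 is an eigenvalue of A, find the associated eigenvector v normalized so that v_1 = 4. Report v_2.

16

A − 5I = [[-4, 1], [-16, 4]].
Solving (A − 5I)v = 0 gives the eigenspace spanned by (4, 16).
With v_1 = 4, v = (4, 16), so v_2 = 16.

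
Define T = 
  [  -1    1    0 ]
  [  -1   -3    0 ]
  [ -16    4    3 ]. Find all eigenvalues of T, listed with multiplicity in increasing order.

Characteristic polynomial: p(s) = s^3 + s^2 - 8s - 12 = (s - 3)(s + 2)^2.
Roots (with multiplicity): -2, -2, 3.

-2, -2, 3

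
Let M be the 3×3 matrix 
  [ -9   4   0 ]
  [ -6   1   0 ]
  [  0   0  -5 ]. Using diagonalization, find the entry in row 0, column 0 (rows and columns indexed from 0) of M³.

Characteristic polynomial: t^3 + 13t^2 + 55t + 75 = (t + 3)(t + 5)^2, so the eigenvalues are -5, -5, -3.
t=-5: eigenvector (1, 1, 0).
t=-3: eigenvector (2, 3, 0).
t=-5: eigenvector (-2, -2, 1).
P = [[1, 2, -2], [1, 3, -2], [0, 0, 1]], D = diag(-5, -3, -5), P⁻¹ = [[3, -2, 2], [-1, 1, 0], [0, 0, 1]].
M³ = P·diag(-125, -27, -125)·P⁻¹ = [[-321, 196, 0], [-294, 169, 0], [0, 0, -125]].
The requested entry is -321.

-321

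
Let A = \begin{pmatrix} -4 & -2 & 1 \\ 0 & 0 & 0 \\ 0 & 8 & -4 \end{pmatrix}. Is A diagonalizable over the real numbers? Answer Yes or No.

No

Characteristic polynomial: p(r) = r^3 + 8r^2 + 16r = r(r + 4)^2.
r = -4 has algebraic multiplicity 2; rank(A + 4I) = 2, so geometric multiplicity = 1.
Geometric multiplicity < algebraic multiplicity, so A is not diagonalizable.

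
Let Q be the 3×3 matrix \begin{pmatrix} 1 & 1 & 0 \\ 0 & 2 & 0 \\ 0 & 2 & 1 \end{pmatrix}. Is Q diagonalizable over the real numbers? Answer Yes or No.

Yes

Characteristic polynomial: p(s) = s^3 - 4s^2 + 5s - 2 = (s - 2)(s - 1)^2.
s = 1 has algebraic multiplicity 2; rank(Q − 1I) = 1, so geometric multiplicity = 2.
Every eigenvalue has geometric = algebraic multiplicity, so Q is diagonalizable.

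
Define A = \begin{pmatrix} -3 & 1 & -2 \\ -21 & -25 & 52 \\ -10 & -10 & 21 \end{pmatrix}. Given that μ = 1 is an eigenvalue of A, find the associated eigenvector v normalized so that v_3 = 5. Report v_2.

A − 1I = [[-4, 1, -2], [-21, -26, 52], [-10, -10, 20]].
Solving (A − 1I)v = 0 gives the eigenspace spanned by (0, 10, 5).
With v_3 = 5, v = (0, 10, 5), so v_2 = 10.

10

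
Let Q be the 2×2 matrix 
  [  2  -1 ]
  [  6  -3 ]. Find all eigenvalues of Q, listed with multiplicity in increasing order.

-1, 0

Characteristic polynomial: p(λ) = λ^2 + λ = λ(λ + 1).
Roots (with multiplicity): -1, 0.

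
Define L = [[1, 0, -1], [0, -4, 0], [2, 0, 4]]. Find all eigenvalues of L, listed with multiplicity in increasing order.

Characteristic polynomial: p(t) = t^3 - t^2 - 14t + 24 = (t - 3)(t - 2)(t + 4).
Roots (with multiplicity): -4, 2, 3.

-4, 2, 3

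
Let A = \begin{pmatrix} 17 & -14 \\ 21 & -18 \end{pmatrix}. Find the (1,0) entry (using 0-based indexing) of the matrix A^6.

Characteristic polynomial: λ^2 + λ - 12 = (λ - 3)(λ + 4), so the eigenvalues are -4, 3.
λ=-4: eigenvector (2, 3).
λ=3: eigenvector (-1, -1).
P = [[2, -1], [3, -1]], D = diag(-4, 3), P⁻¹ = [[-1, 1], [-3, 2]].
A⁶ = P·diag(4096, 729)·P⁻¹ = [[-6005, 6734], [-10101, 10830]].
The requested entry is -10101.

-10101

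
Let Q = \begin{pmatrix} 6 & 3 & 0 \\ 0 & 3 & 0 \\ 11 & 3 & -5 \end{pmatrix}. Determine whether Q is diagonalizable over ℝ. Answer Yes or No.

Characteristic polynomial: p(t) = t^3 - 4t^2 - 27t + 90 = (t - 6)(t - 3)(t + 5).
All 3 eigenvalues are distinct, so Q is diagonalizable.

Yes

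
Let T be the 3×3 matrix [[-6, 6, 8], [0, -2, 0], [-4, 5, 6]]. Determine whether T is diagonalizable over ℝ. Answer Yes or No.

Characteristic polynomial: p(r) = r^3 + 2r^2 - 4r - 8 = (r - 2)(r + 2)^2.
r = -2 has algebraic multiplicity 2; rank(T + 2I) = 2, so geometric multiplicity = 1.
Geometric multiplicity < algebraic multiplicity, so T is not diagonalizable.

No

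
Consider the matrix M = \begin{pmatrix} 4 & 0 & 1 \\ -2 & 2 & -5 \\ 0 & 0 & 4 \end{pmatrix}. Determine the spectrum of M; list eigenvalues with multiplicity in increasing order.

2, 4, 4

Characteristic polynomial: p(λ) = λ^3 - 10λ^2 + 32λ - 32 = (λ - 4)^2(λ - 2).
Roots (with multiplicity): 2, 4, 4.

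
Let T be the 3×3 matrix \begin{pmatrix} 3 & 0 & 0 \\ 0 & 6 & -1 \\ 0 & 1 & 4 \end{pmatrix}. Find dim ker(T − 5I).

T − 5I = [[-2, 0, 0], [0, 1, -1], [0, 1, -1]].
This matrix has rank 2, so its null space has dimension 3 − 2 = 1.

1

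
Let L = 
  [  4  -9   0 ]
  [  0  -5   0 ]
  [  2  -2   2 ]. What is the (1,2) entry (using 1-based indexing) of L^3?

Characteristic polynomial: λ^3 - λ^2 - 22λ + 40 = (λ - 4)(λ - 2)(λ + 5), so the eigenvalues are -5, 2, 4.
λ=4: eigenvector (1, 0, 1).
λ=2: eigenvector (0, 0, 1).
λ=-5: eigenvector (1, 1, 0).
P = [[1, 0, 1], [0, 0, 1], [1, 1, 0]], D = diag(4, 2, -5), P⁻¹ = [[1, -1, 0], [-1, 1, 1], [0, 1, 0]].
L³ = P·diag(64, 8, -125)·P⁻¹ = [[64, -189, 0], [0, -125, 0], [56, -56, 8]].
The requested entry is -189.

-189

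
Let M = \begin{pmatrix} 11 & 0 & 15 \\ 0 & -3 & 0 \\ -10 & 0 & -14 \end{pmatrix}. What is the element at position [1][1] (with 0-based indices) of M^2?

9

Characteristic polynomial: r^3 + 6r^2 + 5r - 12 = (r - 1)(r + 3)(r + 4), so the eigenvalues are -4, -3, 1.
r=1: eigenvector (3, 0, -2).
r=-4: eigenvector (-1, 0, 1).
r=-3: eigenvector (0, 1, 0).
P = [[3, -1, 0], [0, 0, 1], [-2, 1, 0]], D = diag(1, -4, -3), P⁻¹ = [[1, 0, 1], [2, 0, 3], [0, 1, 0]].
M² = P·diag(1, 16, 9)·P⁻¹ = [[-29, 0, -45], [0, 9, 0], [30, 0, 46]].
The requested entry is 9.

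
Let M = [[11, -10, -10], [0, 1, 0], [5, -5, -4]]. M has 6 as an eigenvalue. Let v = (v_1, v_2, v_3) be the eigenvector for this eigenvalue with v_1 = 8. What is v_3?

4

M − 6I = [[5, -10, -10], [0, -5, 0], [5, -5, -10]].
Solving (M − 6I)v = 0 gives the eigenspace spanned by (8, 0, 4).
With v_1 = 8, v = (8, 0, 4), so v_3 = 4.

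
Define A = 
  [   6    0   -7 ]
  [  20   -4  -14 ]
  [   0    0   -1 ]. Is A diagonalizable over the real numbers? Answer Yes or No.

Characteristic polynomial: p(λ) = λ^3 - λ^2 - 26λ - 24 = (λ - 6)(λ + 1)(λ + 4).
All 3 eigenvalues are distinct, so A is diagonalizable.

Yes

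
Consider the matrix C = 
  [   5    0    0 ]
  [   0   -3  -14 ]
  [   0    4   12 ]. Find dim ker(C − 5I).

2

C − 5I = [[0, 0, 0], [0, -8, -14], [0, 4, 7]].
This matrix has rank 1, so its null space has dimension 3 − 1 = 2.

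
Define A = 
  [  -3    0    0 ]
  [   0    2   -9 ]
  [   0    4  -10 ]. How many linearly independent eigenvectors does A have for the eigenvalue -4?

A + 4I = [[1, 0, 0], [0, 6, -9], [0, 4, -6]].
This matrix has rank 2, so its null space has dimension 3 − 2 = 1.

1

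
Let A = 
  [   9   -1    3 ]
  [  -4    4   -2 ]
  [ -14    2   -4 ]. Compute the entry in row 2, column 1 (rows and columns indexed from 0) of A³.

Characteristic polynomial: λ^3 - 9λ^2 + 26λ - 24 = (λ - 4)(λ - 3)(λ - 2), so the eigenvalues are 2, 3, 4.
λ=3: eigenvector (1, 0, -2).
λ=4: eigenvector (-1, 1, 2).
λ=2: eigenvector (-2, 1, 5).
P = [[1, -1, -2], [0, 1, 1], [-2, 2, 5]], D = diag(3, 4, 2), P⁻¹ = [[3, 1, 1], [-2, 1, -1], [2, 0, 1]].
A³ = P·diag(27, 64, 8)·P⁻¹ = [[177, -37, 75], [-112, 64, -56], [-338, 74, -142]].
The requested entry is 74.

74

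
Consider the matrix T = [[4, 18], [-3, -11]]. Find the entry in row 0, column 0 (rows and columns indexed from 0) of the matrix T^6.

-31058

Characteristic polynomial: λ^2 + 7λ + 10 = (λ + 2)(λ + 5), so the eigenvalues are -5, -2.
λ=-5: eigenvector (-2, 1).
λ=-2: eigenvector (3, -1).
P = [[-2, 3], [1, -1]], D = diag(-5, -2), P⁻¹ = [[1, 3], [1, 2]].
T⁶ = P·diag(15625, 64)·P⁻¹ = [[-31058, -93366], [15561, 46747]].
The requested entry is -31058.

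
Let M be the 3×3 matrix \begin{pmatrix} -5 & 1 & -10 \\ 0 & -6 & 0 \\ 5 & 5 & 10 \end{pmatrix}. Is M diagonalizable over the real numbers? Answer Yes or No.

Yes

Characteristic polynomial: p(r) = r^3 + r^2 - 30r = r(r - 5)(r + 6).
All 3 eigenvalues are distinct, so M is diagonalizable.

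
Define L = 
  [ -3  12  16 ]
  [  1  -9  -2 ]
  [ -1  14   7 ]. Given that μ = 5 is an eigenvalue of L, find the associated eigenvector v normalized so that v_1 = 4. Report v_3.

2

L − 5I = [[-8, 12, 16], [1, -14, -2], [-1, 14, 2]].
Solving (L − 5I)v = 0 gives the eigenspace spanned by (4, 0, 2).
With v_1 = 4, v = (4, 0, 2), so v_3 = 2.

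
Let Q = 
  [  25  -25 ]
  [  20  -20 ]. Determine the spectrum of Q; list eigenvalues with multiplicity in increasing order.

0, 5

Characteristic polynomial: p(λ) = λ^2 - 5λ = λ(λ - 5).
Roots (with multiplicity): 0, 5.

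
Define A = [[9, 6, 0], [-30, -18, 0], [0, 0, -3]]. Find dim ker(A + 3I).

A + 3I = [[12, 6, 0], [-30, -15, 0], [0, 0, 0]].
This matrix has rank 1, so its null space has dimension 3 − 1 = 2.

2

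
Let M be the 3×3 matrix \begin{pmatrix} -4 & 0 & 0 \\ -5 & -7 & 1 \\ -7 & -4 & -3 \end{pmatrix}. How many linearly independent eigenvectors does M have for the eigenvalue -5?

M + 5I = [[1, 0, 0], [-5, -2, 1], [-7, -4, 2]].
This matrix has rank 2, so its null space has dimension 3 − 2 = 1.

1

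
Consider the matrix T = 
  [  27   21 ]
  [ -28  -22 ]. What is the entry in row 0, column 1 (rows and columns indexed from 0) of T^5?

Characteristic polynomial: s^2 - 5s - 6 = (s - 6)(s + 1), so the eigenvalues are -1, 6.
s=-1: eigenvector (3, -4).
s=6: eigenvector (1, -1).
P = [[3, 1], [-4, -1]], D = diag(-1, 6), P⁻¹ = [[-1, -1], [4, 3]].
T⁵ = P·diag(-1, 7776)·P⁻¹ = [[31107, 23331], [-31108, -23332]].
The requested entry is 23331.

23331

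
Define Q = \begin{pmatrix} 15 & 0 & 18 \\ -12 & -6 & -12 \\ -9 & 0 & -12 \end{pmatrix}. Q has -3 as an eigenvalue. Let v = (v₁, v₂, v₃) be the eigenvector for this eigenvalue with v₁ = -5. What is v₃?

Q + 3I = [[18, 0, 18], [-12, -3, -12], [-9, 0, -9]].
Solving (Q + 3I)v = 0 gives the eigenspace spanned by (-5, 0, 5).
With v₁ = -5, v = (-5, 0, 5), so v₃ = 5.

5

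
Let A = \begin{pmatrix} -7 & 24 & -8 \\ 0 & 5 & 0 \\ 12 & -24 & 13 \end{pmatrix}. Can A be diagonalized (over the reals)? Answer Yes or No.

Characteristic polynomial: p(t) = t^3 - 11t^2 + 35t - 25 = (t - 5)^2(t - 1).
t = 5 has algebraic multiplicity 2; rank(A − 5I) = 1, so geometric multiplicity = 2.
Every eigenvalue has geometric = algebraic multiplicity, so A is diagonalizable.

Yes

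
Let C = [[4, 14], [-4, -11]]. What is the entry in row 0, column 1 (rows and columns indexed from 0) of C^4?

-2450

Characteristic polynomial: r^2 + 7r + 12 = (r + 3)(r + 4), so the eigenvalues are -4, -3.
r=-4: eigenvector (7, -4).
r=-3: eigenvector (2, -1).
P = [[7, 2], [-4, -1]], D = diag(-4, -3), P⁻¹ = [[-1, -2], [4, 7]].
C⁴ = P·diag(256, 81)·P⁻¹ = [[-1144, -2450], [700, 1481]].
The requested entry is -2450.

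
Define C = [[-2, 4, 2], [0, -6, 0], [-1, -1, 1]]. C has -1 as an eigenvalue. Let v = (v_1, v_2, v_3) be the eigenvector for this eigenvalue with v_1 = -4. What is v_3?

C + 1I = [[-1, 4, 2], [0, -5, 0], [-1, -1, 2]].
Solving (C + 1I)v = 0 gives the eigenspace spanned by (-4, 0, -2).
With v_1 = -4, v = (-4, 0, -2), so v_3 = -2.

-2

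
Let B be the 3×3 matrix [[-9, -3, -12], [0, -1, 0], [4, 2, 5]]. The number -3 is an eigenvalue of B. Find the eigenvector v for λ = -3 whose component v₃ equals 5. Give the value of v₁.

B + 3I = [[-6, -3, -12], [0, 2, 0], [4, 2, 8]].
Solving (B + 3I)v = 0 gives the eigenspace spanned by (-10, 0, 5).
With v₃ = 5, v = (-10, 0, 5), so v₁ = -10.

-10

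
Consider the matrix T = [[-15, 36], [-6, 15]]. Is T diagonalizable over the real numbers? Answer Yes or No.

Characteristic polynomial: p(λ) = λ^2 - 9 = (λ - 3)(λ + 3).
All 2 eigenvalues are distinct, so T is diagonalizable.

Yes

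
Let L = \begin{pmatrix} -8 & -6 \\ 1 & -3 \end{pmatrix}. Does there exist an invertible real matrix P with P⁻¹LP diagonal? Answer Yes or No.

Yes

Characteristic polynomial: p(r) = r^2 + 11r + 30 = (r + 5)(r + 6).
All 2 eigenvalues are distinct, so L is diagonalizable.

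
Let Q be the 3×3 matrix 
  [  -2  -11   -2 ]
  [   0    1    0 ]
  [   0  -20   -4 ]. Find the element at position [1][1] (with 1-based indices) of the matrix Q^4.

Characteristic polynomial: λ^3 + 5λ^2 + 2λ - 8 = (λ - 1)(λ + 2)(λ + 4), so the eigenvalues are -4, -2, 1.
λ=-2: eigenvector (1, 0, 0).
λ=1: eigenvector (-1, 1, -4).
λ=-4: eigenvector (1, 0, 1).
P = [[1, -1, 1], [0, 1, 0], [0, -4, 1]], D = diag(-2, 1, -4), P⁻¹ = [[1, -3, -1], [0, 1, 0], [0, 4, 1]].
Q⁴ = P·diag(16, 1, 256)·P⁻¹ = [[16, 975, 240], [0, 1, 0], [0, 1020, 256]].
The requested entry is 16.

16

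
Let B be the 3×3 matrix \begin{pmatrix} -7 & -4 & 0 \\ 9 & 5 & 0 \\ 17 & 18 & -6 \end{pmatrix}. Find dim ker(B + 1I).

1

B + 1I = [[-6, -4, 0], [9, 6, 0], [17, 18, -5]].
This matrix has rank 2, so its null space has dimension 3 − 2 = 1.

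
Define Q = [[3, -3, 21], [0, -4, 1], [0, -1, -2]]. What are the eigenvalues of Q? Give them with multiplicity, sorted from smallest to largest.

Characteristic polynomial: p(s) = s^3 + 3s^2 - 9s - 27 = (s - 3)(s + 3)^2.
Roots (with multiplicity): -3, -3, 3.

-3, -3, 3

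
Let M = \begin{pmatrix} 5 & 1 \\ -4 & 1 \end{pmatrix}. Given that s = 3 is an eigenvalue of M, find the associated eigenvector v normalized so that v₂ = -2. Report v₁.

1

M − 3I = [[2, 1], [-4, -2]].
Solving (M − 3I)v = 0 gives the eigenspace spanned by (1, -2).
With v₂ = -2, v = (1, -2), so v₁ = 1.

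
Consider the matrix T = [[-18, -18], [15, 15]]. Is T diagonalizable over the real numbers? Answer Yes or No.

Yes

Characteristic polynomial: p(s) = s^2 + 3s = s(s + 3).
All 2 eigenvalues are distinct, so T is diagonalizable.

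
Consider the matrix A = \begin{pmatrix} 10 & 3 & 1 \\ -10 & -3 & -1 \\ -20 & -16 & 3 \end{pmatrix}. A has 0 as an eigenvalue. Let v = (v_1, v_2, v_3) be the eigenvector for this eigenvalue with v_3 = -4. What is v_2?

A = [[10, 3, 1], [-10, -3, -1], [-20, -16, 3]].
Solving (A)v = 0 gives the eigenspace spanned by (1, -2, -4).
With v_3 = -4, v = (1, -2, -4), so v_2 = -2.

-2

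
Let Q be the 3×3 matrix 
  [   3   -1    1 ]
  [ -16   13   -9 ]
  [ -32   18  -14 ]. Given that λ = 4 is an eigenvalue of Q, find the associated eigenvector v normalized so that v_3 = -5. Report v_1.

0

Q − 4I = [[-1, -1, 1], [-16, 9, -9], [-32, 18, -18]].
Solving (Q − 4I)v = 0 gives the eigenspace spanned by (0, -5, -5).
With v_3 = -5, v = (0, -5, -5), so v_1 = 0.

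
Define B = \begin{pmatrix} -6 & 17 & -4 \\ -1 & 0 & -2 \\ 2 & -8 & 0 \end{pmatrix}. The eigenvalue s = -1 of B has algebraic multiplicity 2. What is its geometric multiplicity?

B + 1I = [[-5, 17, -4], [-1, 1, -2], [2, -8, 1]].
This matrix has rank 2, so its null space has dimension 3 − 2 = 1.

1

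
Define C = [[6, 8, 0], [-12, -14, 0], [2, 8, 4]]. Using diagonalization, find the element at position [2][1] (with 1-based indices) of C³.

-624

Characteristic polynomial: t^3 + 4t^2 - 20t - 48 = (t - 4)(t + 2)(t + 6), so the eigenvalues are -6, -2, 4.
t=-2: eigenvector (1, -1, 1).
t=-6: eigenvector (-2, 3, -2).
t=4: eigenvector (0, 0, 1).
P = [[1, -2, 0], [-1, 3, 0], [1, -2, 1]], D = diag(-2, -6, 4), P⁻¹ = [[3, 2, 0], [1, 1, 0], [-1, 0, 1]].
C³ = P·diag(-8, -216, 64)·P⁻¹ = [[408, 416, 0], [-624, -632, 0], [344, 416, 64]].
The requested entry is -624.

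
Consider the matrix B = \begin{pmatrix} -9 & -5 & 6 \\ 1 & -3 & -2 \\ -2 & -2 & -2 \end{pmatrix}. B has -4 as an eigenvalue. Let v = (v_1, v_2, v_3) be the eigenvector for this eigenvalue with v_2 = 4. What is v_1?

B + 4I = [[-5, -5, 6], [1, 1, -2], [-2, -2, 2]].
Solving (B + 4I)v = 0 gives the eigenspace spanned by (-4, 4, 0).
With v_2 = 4, v = (-4, 4, 0), so v_1 = -4.

-4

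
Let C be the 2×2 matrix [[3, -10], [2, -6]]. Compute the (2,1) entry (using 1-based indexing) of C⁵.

Characteristic polynomial: s^2 + 3s + 2 = (s + 1)(s + 2), so the eigenvalues are -2, -1.
s=-1: eigenvector (5, 2).
s=-2: eigenvector (2, 1).
P = [[5, 2], [2, 1]], D = diag(-1, -2), P⁻¹ = [[1, -2], [-2, 5]].
C⁵ = P·diag(-1, -32)·P⁻¹ = [[123, -310], [62, -156]].
The requested entry is 62.

62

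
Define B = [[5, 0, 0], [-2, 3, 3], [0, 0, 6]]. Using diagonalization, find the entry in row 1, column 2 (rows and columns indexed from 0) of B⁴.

Characteristic polynomial: r^3 - 14r^2 + 63r - 90 = (r - 6)(r - 5)(r - 3), so the eigenvalues are 3, 5, 6.
r=3: eigenvector (0, 1, 0).
r=5: eigenvector (-1, 1, 0).
r=6: eigenvector (0, 1, 1).
P = [[0, -1, 0], [1, 1, 1], [0, 0, 1]], D = diag(3, 5, 6), P⁻¹ = [[1, 1, -1], [-1, 0, 0], [0, 0, 1]].
B⁴ = P·diag(81, 625, 1296)·P⁻¹ = [[625, 0, 0], [-544, 81, 1215], [0, 0, 1296]].
The requested entry is 1215.

1215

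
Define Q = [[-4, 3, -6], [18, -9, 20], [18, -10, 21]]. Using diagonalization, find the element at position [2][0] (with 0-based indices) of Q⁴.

3654

Characteristic polynomial: s^3 - 8s^2 + 17s - 10 = (s - 5)(s - 2)(s - 1), so the eigenvalues are 1, 2, 5.
s=2: eigenvector (1, -2, -2).
s=5: eigenvector (-1, 3, 3).
s=1: eigenvector (0, -2, -1).
P = [[1, -1, 0], [-2, 3, -2], [-2, 3, -1]], D = diag(2, 5, 1), P⁻¹ = [[3, -1, 2], [2, -1, 2], [0, -1, 1]].
Q⁴ = P·diag(16, 625, 1)·P⁻¹ = [[-1202, 609, -1218], [3654, -1841, 3684], [3654, -1842, 3685]].
The requested entry is 3654.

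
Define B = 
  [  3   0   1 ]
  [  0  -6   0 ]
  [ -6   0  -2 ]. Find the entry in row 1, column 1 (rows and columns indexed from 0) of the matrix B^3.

Characteristic polynomial: t^3 + 5t^2 - 6t = t(t - 1)(t + 6), so the eigenvalues are -6, 0, 1.
t=1: eigenvector (1, 0, -2).
t=-6: eigenvector (0, 1, 0).
t=0: eigenvector (-1, 0, 3).
P = [[1, 0, -1], [0, 1, 0], [-2, 0, 3]], D = diag(1, -6, 0), P⁻¹ = [[3, 0, 1], [0, 1, 0], [2, 0, 1]].
B³ = P·diag(1, -216, 0)·P⁻¹ = [[3, 0, 1], [0, -216, 0], [-6, 0, -2]].
The requested entry is -216.

-216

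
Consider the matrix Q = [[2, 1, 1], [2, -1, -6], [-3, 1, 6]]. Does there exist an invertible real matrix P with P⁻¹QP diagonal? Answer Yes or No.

Characteristic polynomial: p(r) = r^3 - 7r^2 + 11r - 5 = (r - 5)(r - 1)^2.
r = 1 has algebraic multiplicity 2; rank(Q − 1I) = 2, so geometric multiplicity = 1.
Geometric multiplicity < algebraic multiplicity, so Q is not diagonalizable.

No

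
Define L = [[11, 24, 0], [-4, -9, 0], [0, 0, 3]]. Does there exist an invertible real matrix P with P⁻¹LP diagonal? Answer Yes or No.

Yes

Characteristic polynomial: p(λ) = λ^3 - 5λ^2 + 3λ + 9 = (λ - 3)^2(λ + 1).
λ = 3 has algebraic multiplicity 2; rank(L − 3I) = 1, so geometric multiplicity = 2.
Every eigenvalue has geometric = algebraic multiplicity, so L is diagonalizable.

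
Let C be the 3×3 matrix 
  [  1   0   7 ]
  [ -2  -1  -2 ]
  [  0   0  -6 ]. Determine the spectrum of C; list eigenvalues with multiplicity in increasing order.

-6, -1, 1

Characteristic polynomial: p(μ) = μ^3 + 6μ^2 - μ - 6 = (μ - 1)(μ + 1)(μ + 6).
Roots (with multiplicity): -6, -1, 1.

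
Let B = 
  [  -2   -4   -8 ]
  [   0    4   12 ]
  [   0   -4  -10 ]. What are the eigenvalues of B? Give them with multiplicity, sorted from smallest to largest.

-4, -2, -2

Characteristic polynomial: p(r) = r^3 + 8r^2 + 20r + 16 = (r + 2)^2(r + 4).
Roots (with multiplicity): -4, -2, -2.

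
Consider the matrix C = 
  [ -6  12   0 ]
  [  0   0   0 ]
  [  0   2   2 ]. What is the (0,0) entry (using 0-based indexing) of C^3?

Characteristic polynomial: λ^3 + 4λ^2 - 12λ = λ(λ - 2)(λ + 6), so the eigenvalues are -6, 0, 2.
λ=-6: eigenvector (1, 0, 0).
λ=0: eigenvector (2, 1, -1).
λ=2: eigenvector (0, 0, 1).
P = [[1, 2, 0], [0, 1, 0], [0, -1, 1]], D = diag(-6, 0, 2), P⁻¹ = [[1, -2, 0], [0, 1, 0], [0, 1, 1]].
C³ = P·diag(-216, 0, 8)·P⁻¹ = [[-216, 432, 0], [0, 0, 0], [0, 8, 8]].
The requested entry is -216.

-216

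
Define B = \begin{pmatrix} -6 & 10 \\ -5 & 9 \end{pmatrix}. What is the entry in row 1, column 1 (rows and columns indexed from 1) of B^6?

-4094

Characteristic polynomial: λ^2 - 3λ - 4 = (λ - 4)(λ + 1), so the eigenvalues are -1, 4.
λ=-1: eigenvector (2, 1).
λ=4: eigenvector (1, 1).
P = [[2, 1], [1, 1]], D = diag(-1, 4), P⁻¹ = [[1, -1], [-1, 2]].
B⁶ = P·diag(1, 4096)·P⁻¹ = [[-4094, 8190], [-4095, 8191]].
The requested entry is -4094.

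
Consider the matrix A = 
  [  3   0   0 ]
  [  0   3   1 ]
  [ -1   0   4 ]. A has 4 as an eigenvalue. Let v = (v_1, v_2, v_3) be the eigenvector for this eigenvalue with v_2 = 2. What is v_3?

2

A − 4I = [[-1, 0, 0], [0, -1, 1], [-1, 0, 0]].
Solving (A − 4I)v = 0 gives the eigenspace spanned by (0, 2, 2).
With v_2 = 2, v = (0, 2, 2), so v_3 = 2.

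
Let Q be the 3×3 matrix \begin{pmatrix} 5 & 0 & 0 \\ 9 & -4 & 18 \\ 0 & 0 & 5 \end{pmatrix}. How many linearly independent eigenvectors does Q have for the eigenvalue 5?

Q − 5I = [[0, 0, 0], [9, -9, 18], [0, 0, 0]].
This matrix has rank 1, so its null space has dimension 3 − 1 = 2.

2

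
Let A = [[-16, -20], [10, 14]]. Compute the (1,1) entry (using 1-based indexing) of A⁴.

Characteristic polynomial: μ^2 + 2μ - 24 = (μ - 4)(μ + 6), so the eigenvalues are -6, 4.
μ=-6: eigenvector (2, -1).
μ=4: eigenvector (-1, 1).
P = [[2, -1], [-1, 1]], D = diag(-6, 4), P⁻¹ = [[1, 1], [1, 2]].
A⁴ = P·diag(1296, 256)·P⁻¹ = [[2336, 2080], [-1040, -784]].
The requested entry is 2336.

2336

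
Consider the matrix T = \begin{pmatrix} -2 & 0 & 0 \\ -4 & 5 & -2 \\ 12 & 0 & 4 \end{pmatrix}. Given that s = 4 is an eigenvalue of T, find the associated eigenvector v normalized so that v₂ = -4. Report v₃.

T − 4I = [[-6, 0, 0], [-4, 1, -2], [12, 0, 0]].
Solving (T − 4I)v = 0 gives the eigenspace spanned by (0, -4, -2).
With v₂ = -4, v = (0, -4, -2), so v₃ = -2.

-2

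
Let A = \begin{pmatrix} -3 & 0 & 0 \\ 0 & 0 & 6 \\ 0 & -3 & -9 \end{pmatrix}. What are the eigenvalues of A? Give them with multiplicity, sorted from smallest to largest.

Characteristic polynomial: p(λ) = λ^3 + 12λ^2 + 45λ + 54 = (λ + 3)^2(λ + 6).
Roots (with multiplicity): -6, -3, -3.

-6, -3, -3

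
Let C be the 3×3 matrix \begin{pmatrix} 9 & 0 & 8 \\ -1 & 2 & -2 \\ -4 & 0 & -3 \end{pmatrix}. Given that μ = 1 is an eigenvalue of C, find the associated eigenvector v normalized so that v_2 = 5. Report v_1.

-5

C − 1I = [[8, 0, 8], [-1, 1, -2], [-4, 0, -4]].
Solving (C − 1I)v = 0 gives the eigenspace spanned by (-5, 5, 5).
With v_2 = 5, v = (-5, 5, 5), so v_1 = -5.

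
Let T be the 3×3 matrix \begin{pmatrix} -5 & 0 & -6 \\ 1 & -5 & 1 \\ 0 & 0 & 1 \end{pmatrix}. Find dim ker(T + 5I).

1

T + 5I = [[0, 0, -6], [1, 0, 1], [0, 0, 6]].
This matrix has rank 2, so its null space has dimension 3 − 2 = 1.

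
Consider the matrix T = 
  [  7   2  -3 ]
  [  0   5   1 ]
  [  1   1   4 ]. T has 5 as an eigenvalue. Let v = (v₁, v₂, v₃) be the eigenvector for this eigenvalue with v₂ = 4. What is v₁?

T − 5I = [[2, 2, -3], [0, 0, 1], [1, 1, -1]].
Solving (T − 5I)v = 0 gives the eigenspace spanned by (-4, 4, 0).
With v₂ = 4, v = (-4, 4, 0), so v₁ = -4.

-4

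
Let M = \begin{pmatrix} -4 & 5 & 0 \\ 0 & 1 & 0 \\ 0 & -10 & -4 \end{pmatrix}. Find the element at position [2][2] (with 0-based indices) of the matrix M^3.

Characteristic polynomial: μ^3 + 7μ^2 + 8μ - 16 = (μ - 1)(μ + 4)^2, so the eigenvalues are -4, -4, 1.
μ=-4: eigenvector (0, 0, 1).
μ=1: eigenvector (1, 1, -2).
μ=-4: eigenvector (1, 0, 0).
P = [[0, 1, 1], [0, 1, 0], [1, -2, 0]], D = diag(-4, 1, -4), P⁻¹ = [[0, 2, 1], [0, 1, 0], [1, -1, 0]].
M³ = P·diag(-64, 1, -64)·P⁻¹ = [[-64, 65, 0], [0, 1, 0], [0, -130, -64]].
The requested entry is -64.

-64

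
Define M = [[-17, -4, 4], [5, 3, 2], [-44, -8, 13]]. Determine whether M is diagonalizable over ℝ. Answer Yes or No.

No

Characteristic polynomial: p(s) = s^3 + s^2 - 21s - 45 = (s - 5)(s + 3)^2.
s = -3 has algebraic multiplicity 2; rank(M + 3I) = 2, so geometric multiplicity = 1.
Geometric multiplicity < algebraic multiplicity, so M is not diagonalizable.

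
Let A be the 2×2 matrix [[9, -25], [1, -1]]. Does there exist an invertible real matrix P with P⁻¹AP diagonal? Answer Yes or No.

No

Characteristic polynomial: p(s) = s^2 - 8s + 16 = (s - 4)^2.
s = 4 has algebraic multiplicity 2; rank(A − 4I) = 1, so geometric multiplicity = 1.
Geometric multiplicity < algebraic multiplicity, so A is not diagonalizable.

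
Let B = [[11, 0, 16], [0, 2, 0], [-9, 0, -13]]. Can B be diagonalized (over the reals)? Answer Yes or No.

No

Characteristic polynomial: p(μ) = μ^3 - 3μ - 2 = (μ - 2)(μ + 1)^2.
μ = -1 has algebraic multiplicity 2; rank(B + 1I) = 2, so geometric multiplicity = 1.
Geometric multiplicity < algebraic multiplicity, so B is not diagonalizable.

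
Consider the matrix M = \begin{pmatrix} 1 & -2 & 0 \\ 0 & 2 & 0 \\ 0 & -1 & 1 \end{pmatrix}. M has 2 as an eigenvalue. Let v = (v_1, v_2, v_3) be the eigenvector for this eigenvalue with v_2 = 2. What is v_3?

M − 2I = [[-1, -2, 0], [0, 0, 0], [0, -1, -1]].
Solving (M − 2I)v = 0 gives the eigenspace spanned by (-4, 2, -2).
With v_2 = 2, v = (-4, 2, -2), so v_3 = -2.

-2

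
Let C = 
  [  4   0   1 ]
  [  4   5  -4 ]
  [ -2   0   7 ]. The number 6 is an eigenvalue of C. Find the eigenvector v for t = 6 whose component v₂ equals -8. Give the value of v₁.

2

C − 6I = [[-2, 0, 1], [4, -1, -4], [-2, 0, 1]].
Solving (C − 6I)v = 0 gives the eigenspace spanned by (2, -8, 4).
With v₂ = -8, v = (2, -8, 4), so v₁ = 2.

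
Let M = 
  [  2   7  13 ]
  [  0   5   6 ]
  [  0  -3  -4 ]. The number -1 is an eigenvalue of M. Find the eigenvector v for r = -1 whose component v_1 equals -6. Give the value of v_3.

M + 1I = [[3, 7, 13], [0, 6, 6], [0, -3, -3]].
Solving (M + 1I)v = 0 gives the eigenspace spanned by (-6, -3, 3).
With v_1 = -6, v = (-6, -3, 3), so v_3 = 3.

3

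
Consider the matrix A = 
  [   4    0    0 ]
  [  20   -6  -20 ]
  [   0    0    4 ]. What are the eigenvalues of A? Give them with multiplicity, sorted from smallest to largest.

Characteristic polynomial: p(r) = r^3 - 2r^2 - 32r + 96 = (r - 4)^2(r + 6).
Roots (with multiplicity): -6, 4, 4.

-6, 4, 4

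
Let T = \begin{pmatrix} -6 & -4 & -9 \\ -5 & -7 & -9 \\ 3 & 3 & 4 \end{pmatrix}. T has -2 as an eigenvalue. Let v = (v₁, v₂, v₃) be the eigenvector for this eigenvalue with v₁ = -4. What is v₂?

4

T + 2I = [[-4, -4, -9], [-5, -5, -9], [3, 3, 6]].
Solving (T + 2I)v = 0 gives the eigenspace spanned by (-4, 4, 0).
With v₁ = -4, v = (-4, 4, 0), so v₂ = 4.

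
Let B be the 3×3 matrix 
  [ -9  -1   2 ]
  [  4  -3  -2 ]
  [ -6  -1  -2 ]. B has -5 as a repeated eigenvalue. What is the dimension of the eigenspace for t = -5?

B + 5I = [[-4, -1, 2], [4, 2, -2], [-6, -1, 3]].
This matrix has rank 2, so its null space has dimension 3 − 2 = 1.

1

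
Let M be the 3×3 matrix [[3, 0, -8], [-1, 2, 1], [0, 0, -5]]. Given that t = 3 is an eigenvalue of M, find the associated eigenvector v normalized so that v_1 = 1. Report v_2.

M − 3I = [[0, 0, -8], [-1, -1, 1], [0, 0, -8]].
Solving (M − 3I)v = 0 gives the eigenspace spanned by (1, -1, 0).
With v_1 = 1, v = (1, -1, 0), so v_2 = -1.

-1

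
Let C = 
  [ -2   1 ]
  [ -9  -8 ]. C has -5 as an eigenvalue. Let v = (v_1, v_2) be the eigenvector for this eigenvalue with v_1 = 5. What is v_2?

C + 5I = [[3, 1], [-9, -3]].
Solving (C + 5I)v = 0 gives the eigenspace spanned by (5, -15).
With v_1 = 5, v = (5, -15), so v_2 = -15.

-15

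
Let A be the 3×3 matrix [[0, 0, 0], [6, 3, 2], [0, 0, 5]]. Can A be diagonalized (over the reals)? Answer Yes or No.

Yes

Characteristic polynomial: p(t) = t^3 - 8t^2 + 15t = t(t - 5)(t - 3).
All 3 eigenvalues are distinct, so A is diagonalizable.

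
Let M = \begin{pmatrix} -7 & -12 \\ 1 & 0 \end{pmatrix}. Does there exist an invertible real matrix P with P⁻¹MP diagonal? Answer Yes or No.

Characteristic polynomial: p(μ) = μ^2 + 7μ + 12 = (μ + 3)(μ + 4).
All 2 eigenvalues are distinct, so M is diagonalizable.

Yes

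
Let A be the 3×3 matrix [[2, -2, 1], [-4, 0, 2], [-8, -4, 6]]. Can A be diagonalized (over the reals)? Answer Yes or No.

Characteristic polynomial: p(r) = r^3 - 8r^2 + 20r - 16 = (r - 4)(r - 2)^2.
r = 2 has algebraic multiplicity 2; rank(A − 2I) = 2, so geometric multiplicity = 1.
Geometric multiplicity < algebraic multiplicity, so A is not diagonalizable.

No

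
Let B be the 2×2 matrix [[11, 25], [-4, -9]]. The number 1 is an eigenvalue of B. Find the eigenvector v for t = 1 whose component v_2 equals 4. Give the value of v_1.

-10

B − 1I = [[10, 25], [-4, -10]].
Solving (B − 1I)v = 0 gives the eigenspace spanned by (-10, 4).
With v_2 = 4, v = (-10, 4), so v_1 = -10.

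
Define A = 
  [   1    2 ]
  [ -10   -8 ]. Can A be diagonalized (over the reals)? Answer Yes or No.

Yes

Characteristic polynomial: p(λ) = λ^2 + 7λ + 12 = (λ + 3)(λ + 4).
All 2 eigenvalues are distinct, so A is diagonalizable.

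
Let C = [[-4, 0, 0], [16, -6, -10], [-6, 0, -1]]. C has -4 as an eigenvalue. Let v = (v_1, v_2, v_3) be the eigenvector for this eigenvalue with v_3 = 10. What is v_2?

C + 4I = [[0, 0, 0], [16, -2, -10], [-6, 0, 3]].
Solving (C + 4I)v = 0 gives the eigenspace spanned by (5, -10, 10).
With v_3 = 10, v = (5, -10, 10), so v_2 = -10.

-10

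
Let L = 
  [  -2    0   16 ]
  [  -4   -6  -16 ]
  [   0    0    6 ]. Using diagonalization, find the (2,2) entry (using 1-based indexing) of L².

Characteristic polynomial: r^3 + 2r^2 - 36r - 72 = (r - 6)(r + 2)(r + 6), so the eigenvalues are -6, -2, 6.
r=-2: eigenvector (1, -1, 0).
r=-6: eigenvector (0, 1, 0).
r=6: eigenvector (2, -2, 1).
P = [[1, 0, 2], [-1, 1, -2], [0, 0, 1]], D = diag(-2, -6, 6), P⁻¹ = [[1, 0, -2], [1, 1, 0], [0, 0, 1]].
L² = P·diag(4, 36, 36)·P⁻¹ = [[4, 0, 64], [32, 36, -64], [0, 0, 36]].
The requested entry is 36.

36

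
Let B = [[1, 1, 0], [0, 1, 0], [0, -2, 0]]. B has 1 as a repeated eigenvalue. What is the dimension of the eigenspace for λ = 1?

B − 1I = [[0, 1, 0], [0, 0, 0], [0, -2, -1]].
This matrix has rank 2, so its null space has dimension 3 − 2 = 1.

1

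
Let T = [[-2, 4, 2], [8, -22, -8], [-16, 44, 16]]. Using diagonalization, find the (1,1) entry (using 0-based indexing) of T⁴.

Characteristic polynomial: λ^3 + 8λ^2 + 12λ = λ(λ + 2)(λ + 6), so the eigenvalues are -6, -2, 0.
λ=-2: eigenvector (1, 2, -4).
λ=0: eigenvector (1, 0, 1).
λ=-6: eigenvector (0, 1, -2).
P = [[1, 1, 0], [2, 0, 1], [-4, 1, -2]], D = diag(-2, 0, -6), P⁻¹ = [[1, -2, -1], [0, 2, 1], [-2, 5, 2]].
T⁴ = P·diag(16, 0, 1296)·P⁻¹ = [[16, -32, -16], [-2560, 6416, 2560], [5120, -12832, -5120]].
The requested entry is 6416.

6416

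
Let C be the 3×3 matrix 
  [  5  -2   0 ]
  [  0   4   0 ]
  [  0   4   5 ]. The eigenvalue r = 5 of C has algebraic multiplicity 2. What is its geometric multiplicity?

2

C − 5I = [[0, -2, 0], [0, -1, 0], [0, 4, 0]].
This matrix has rank 1, so its null space has dimension 3 − 1 = 2.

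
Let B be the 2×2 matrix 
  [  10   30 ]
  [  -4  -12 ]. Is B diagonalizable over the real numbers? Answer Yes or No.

Yes

Characteristic polynomial: p(t) = t^2 + 2t = t(t + 2).
All 2 eigenvalues are distinct, so B is diagonalizable.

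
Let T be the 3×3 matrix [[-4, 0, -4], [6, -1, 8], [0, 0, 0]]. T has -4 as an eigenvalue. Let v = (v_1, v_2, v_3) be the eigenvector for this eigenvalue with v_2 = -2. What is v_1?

T + 4I = [[0, 0, -4], [6, 3, 8], [0, 0, 4]].
Solving (T + 4I)v = 0 gives the eigenspace spanned by (1, -2, 0).
With v_2 = -2, v = (1, -2, 0), so v_1 = 1.

1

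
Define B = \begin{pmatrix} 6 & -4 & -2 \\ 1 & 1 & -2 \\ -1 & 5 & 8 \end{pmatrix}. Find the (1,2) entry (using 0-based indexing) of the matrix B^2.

-20

Characteristic polynomial: λ^3 - 15λ^2 + 74λ - 120 = (λ - 6)(λ - 5)(λ - 4), so the eigenvalues are 4, 5, 6.
λ=4: eigenvector (-1, -1, 1).
λ=5: eigenvector (2, 1, -1).
λ=6: eigenvector (-1, -1, 2).
P = [[-1, 2, -1], [-1, 1, -1], [1, -1, 2]], D = diag(4, 5, 6), P⁻¹ = [[1, -3, -1], [1, -1, 0], [0, 1, 1]].
B² = P·diag(16, 25, 36)·P⁻¹ = [[34, -38, -20], [9, -13, -20], [-9, 49, 56]].
The requested entry is -20.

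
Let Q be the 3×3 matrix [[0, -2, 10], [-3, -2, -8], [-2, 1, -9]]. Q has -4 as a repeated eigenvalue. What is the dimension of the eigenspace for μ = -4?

1

Q + 4I = [[4, -2, 10], [-3, 2, -8], [-2, 1, -5]].
This matrix has rank 2, so its null space has dimension 3 − 2 = 1.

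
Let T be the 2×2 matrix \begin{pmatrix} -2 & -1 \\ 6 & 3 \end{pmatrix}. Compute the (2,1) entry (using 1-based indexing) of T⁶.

6

Characteristic polynomial: λ^2 - λ = λ(λ - 1), so the eigenvalues are 0, 1.
λ=0: eigenvector (1, -2).
λ=1: eigenvector (-1, 3).
P = [[1, -1], [-2, 3]], D = diag(0, 1), P⁻¹ = [[3, 1], [2, 1]].
T⁶ = P·diag(0, 1)·P⁻¹ = [[-2, -1], [6, 3]].
The requested entry is 6.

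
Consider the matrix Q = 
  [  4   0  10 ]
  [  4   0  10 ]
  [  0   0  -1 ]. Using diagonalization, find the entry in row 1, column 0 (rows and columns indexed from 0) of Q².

16

Characteristic polynomial: t^3 - 3t^2 - 4t = t(t - 4)(t + 1), so the eigenvalues are -1, 0, 4.
t=-1: eigenvector (-2, -2, 1).
t=0: eigenvector (0, 1, 0).
t=4: eigenvector (1, 1, 0).
P = [[-2, 0, 1], [-2, 1, 1], [1, 0, 0]], D = diag(-1, 0, 4), P⁻¹ = [[0, 0, 1], [-1, 1, 0], [1, 0, 2]].
Q² = P·diag(1, 0, 16)·P⁻¹ = [[16, 0, 30], [16, 0, 30], [0, 0, 1]].
The requested entry is 16.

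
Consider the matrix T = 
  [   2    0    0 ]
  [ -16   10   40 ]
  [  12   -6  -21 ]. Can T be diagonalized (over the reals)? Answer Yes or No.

Yes

Characteristic polynomial: p(μ) = μ^3 + 9μ^2 + 8μ - 60 = (μ - 2)(μ + 5)(μ + 6).
All 3 eigenvalues are distinct, so T is diagonalizable.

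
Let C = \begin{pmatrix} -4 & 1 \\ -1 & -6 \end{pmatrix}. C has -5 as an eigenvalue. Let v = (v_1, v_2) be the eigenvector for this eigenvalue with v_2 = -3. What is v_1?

C + 5I = [[1, 1], [-1, -1]].
Solving (C + 5I)v = 0 gives the eigenspace spanned by (3, -3).
With v_2 = -3, v = (3, -3), so v_1 = 3.

3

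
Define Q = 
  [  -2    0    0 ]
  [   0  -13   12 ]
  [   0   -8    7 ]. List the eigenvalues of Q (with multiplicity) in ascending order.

-5, -2, -1

Characteristic polynomial: p(s) = s^3 + 8s^2 + 17s + 10 = (s + 1)(s + 2)(s + 5).
Roots (with multiplicity): -5, -2, -1.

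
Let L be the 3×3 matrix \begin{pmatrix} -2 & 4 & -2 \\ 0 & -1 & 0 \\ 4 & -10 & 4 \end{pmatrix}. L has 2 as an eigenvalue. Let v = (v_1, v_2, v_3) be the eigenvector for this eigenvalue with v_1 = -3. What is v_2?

L − 2I = [[-4, 4, -2], [0, -3, 0], [4, -10, 2]].
Solving (L − 2I)v = 0 gives the eigenspace spanned by (-3, 0, 6).
With v_1 = -3, v = (-3, 0, 6), so v_2 = 0.

0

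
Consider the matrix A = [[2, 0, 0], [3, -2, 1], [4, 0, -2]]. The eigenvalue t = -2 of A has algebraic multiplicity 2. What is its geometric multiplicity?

1

A + 2I = [[4, 0, 0], [3, 0, 1], [4, 0, 0]].
This matrix has rank 2, so its null space has dimension 3 − 2 = 1.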